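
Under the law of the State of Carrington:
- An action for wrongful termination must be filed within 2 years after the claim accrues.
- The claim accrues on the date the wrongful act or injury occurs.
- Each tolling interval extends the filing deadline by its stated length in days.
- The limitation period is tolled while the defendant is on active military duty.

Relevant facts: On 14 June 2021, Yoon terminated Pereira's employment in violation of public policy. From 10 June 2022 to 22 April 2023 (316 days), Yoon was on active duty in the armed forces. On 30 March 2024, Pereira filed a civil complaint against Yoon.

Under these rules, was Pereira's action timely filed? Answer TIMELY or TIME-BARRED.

TIMELY

The claim accrued on 14 June 2021, when the wrongful act occurred.
2 years from 14 June 2021 is 14 June 2023.
Because the defendant's active military service ran from 10 June 2022 to 22 April 2023, the deadline is extended by 316 days to 25 April 2024.
Filing on 30 March 2024 beat the 25 April 2024 deadline — the action is timely.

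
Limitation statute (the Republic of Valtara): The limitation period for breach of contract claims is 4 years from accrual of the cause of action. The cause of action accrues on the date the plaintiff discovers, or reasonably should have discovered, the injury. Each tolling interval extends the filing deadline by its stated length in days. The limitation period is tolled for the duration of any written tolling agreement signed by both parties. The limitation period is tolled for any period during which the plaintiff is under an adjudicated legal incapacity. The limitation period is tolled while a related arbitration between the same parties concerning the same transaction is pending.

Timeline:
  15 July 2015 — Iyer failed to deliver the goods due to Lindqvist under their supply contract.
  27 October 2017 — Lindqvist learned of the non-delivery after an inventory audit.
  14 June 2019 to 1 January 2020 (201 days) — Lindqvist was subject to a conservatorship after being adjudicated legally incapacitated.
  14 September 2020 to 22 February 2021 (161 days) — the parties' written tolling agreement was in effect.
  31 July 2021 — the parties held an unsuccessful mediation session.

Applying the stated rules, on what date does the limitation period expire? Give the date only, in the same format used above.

The claim did not accrue until Lindqvist discovered the injury on 27 October 2017; the 15 July 2015 act date does not start the clock under the stated rule.
The untolled deadline — 4 years after 27 October 2017 — is 27 October 2021.
Because the plaintiff's legal incapacity ran from 14 June 2019 to 1 January 2020, the deadline is extended by 201 days to 16 May 2022.
The period was tolled for 161 days by the written tolling agreement (14 September 2020 to 22 February 2021), pushing the deadline to 24 October 2022.
Nothing else in the chronology tolls or restarts the period.

24 October 2022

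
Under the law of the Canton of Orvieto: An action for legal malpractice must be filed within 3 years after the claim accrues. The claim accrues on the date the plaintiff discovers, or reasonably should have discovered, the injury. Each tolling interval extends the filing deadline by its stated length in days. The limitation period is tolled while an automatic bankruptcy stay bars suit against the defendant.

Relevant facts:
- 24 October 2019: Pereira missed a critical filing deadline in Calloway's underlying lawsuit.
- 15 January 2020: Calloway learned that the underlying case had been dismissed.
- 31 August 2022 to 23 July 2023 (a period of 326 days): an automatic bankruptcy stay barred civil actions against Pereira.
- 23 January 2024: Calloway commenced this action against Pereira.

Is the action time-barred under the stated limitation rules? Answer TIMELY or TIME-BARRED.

TIME-BARRED

Under the discovery rule, the claim accrued on 15 January 2020, when Calloway discovered the injury — not on the 24 October 2019 date of the underlying act.
Adding the 3 years base period to 15 January 2020 gives a deadline of 15 January 2023, before any tolling.
The period was tolled for 326 days by the automatic bankruptcy stay (31 August 2022 to 23 July 2023), pushing the deadline to 7 December 2023.
The 23 January 2024 filing falls after the 7 December 2023 deadline; the claim is time-barred.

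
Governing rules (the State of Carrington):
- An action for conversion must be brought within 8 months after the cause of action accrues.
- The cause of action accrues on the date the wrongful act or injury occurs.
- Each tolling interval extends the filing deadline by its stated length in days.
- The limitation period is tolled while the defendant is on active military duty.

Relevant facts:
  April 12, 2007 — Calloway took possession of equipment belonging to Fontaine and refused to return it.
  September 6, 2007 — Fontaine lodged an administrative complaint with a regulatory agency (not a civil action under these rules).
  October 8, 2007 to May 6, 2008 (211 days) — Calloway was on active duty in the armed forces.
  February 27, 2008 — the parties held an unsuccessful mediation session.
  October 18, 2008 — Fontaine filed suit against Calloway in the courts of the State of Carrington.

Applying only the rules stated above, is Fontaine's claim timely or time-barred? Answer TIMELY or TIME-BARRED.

TIME-BARRED

The claim accrued on April 12, 2007, when the wrongful act occurred.
The untolled deadline — 8 months after April 12, 2007 — is December 12, 2007.
The defendant's active military service from October 8, 2007 to May 6, 2008 tolled the period for 211 days, extending the deadline to July 10, 2008.
None of the other events listed affects the running of the period under the stated rules.
The October 18, 2008 filing falls after the July 10, 2008 deadline; the claim is time-barred.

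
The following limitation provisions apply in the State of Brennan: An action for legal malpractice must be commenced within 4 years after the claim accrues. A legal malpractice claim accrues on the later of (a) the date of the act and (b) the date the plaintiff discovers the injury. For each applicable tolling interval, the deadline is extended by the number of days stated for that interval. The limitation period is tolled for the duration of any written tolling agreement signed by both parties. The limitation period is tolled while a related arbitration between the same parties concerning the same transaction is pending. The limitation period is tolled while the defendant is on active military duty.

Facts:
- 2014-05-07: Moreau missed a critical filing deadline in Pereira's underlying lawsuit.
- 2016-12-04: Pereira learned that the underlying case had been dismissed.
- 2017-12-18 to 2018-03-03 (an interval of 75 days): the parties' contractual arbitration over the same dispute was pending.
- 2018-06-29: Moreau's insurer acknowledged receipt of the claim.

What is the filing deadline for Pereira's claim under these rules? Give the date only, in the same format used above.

2021-02-17

The claim accrued on 2016-12-04 — the later of the 2014-05-07 act and the 2016-12-04 discovery.
Adding the 4 years base period to 2016-12-04 gives a deadline of 2020-12-04, before any tolling.
Because the pending related arbitration ran from 2017-12-18 to 2018-03-03, the deadline is extended by 75 days to 2021-02-17.
None of the other events listed affects the running of the period under the stated rules.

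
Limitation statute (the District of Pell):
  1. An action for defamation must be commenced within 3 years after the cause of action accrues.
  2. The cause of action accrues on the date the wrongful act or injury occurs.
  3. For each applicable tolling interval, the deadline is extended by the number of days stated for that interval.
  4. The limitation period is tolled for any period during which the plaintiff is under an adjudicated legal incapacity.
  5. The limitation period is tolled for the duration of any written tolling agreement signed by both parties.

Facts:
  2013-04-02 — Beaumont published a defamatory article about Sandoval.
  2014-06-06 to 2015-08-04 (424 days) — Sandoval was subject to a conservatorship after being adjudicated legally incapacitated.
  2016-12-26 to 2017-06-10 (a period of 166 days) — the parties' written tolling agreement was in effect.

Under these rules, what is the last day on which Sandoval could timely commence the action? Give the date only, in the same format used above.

The limitation period began to run on 2013-04-02.
The untolled deadline — 3 years after 2013-04-02 — is 2016-04-02.
Because the plaintiff's legal incapacity ran from 2014-06-06 to 2015-08-04, the deadline is extended by 424 days to 2017-05-31.
The period was tolled for 166 days by the written tolling agreement (2016-12-26 to 2017-06-10), pushing the deadline to 2017-11-13.

2017-11-13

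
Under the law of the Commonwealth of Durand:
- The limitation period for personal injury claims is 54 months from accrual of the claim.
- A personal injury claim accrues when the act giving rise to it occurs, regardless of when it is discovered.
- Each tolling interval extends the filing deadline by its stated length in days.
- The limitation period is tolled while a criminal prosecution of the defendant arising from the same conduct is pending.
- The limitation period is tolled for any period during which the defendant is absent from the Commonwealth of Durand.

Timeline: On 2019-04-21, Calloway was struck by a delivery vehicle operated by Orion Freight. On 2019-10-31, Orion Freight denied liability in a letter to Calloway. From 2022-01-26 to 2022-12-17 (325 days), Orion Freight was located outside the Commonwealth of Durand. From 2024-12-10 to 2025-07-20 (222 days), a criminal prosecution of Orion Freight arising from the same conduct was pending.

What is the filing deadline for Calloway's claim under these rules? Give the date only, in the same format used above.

The claim accrued on 2019-04-21, the date of the act.
The untolled deadline — 54 months after 2019-04-21 — is 2023-10-21.
Because the defendant's absence from the jurisdiction ran from 2022-01-26 to 2022-12-17, the deadline is extended by 325 days to 2024-09-10.
By the time the pending criminal prosecution began on 2024-12-10, the limitation period had already expired on 2024-09-10; that interval cannot revive it.
None of the other events listed affects the running of the period under the stated rules.

2024-09-10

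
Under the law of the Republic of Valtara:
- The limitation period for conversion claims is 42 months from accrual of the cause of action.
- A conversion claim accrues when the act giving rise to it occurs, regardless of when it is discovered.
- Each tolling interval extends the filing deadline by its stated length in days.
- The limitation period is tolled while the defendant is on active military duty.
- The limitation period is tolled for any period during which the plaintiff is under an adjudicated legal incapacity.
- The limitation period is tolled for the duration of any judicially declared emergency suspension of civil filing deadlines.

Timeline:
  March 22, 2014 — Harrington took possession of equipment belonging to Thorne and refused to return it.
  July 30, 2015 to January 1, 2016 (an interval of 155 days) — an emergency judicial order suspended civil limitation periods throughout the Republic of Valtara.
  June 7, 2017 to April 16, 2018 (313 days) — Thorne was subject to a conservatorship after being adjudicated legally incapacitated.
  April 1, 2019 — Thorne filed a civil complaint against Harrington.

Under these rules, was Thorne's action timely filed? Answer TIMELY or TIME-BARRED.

TIME-BARRED

The limitation period began to run on March 22, 2014.
Adding the 42 months base period to March 22, 2014 gives a deadline of September 22, 2017, before any tolling.
The emergency suspension of filing deadlines from July 30, 2015 to January 1, 2016 tolled the period for 155 days, extending the deadline to February 24, 2018.
The period was tolled for 313 days by the plaintiff's legal incapacity (June 7, 2017 to April 16, 2018), pushing the deadline to January 3, 2019.
Thorne filed on April 1, 2019, after the January 3, 2019 deadline, so the action is time-barred.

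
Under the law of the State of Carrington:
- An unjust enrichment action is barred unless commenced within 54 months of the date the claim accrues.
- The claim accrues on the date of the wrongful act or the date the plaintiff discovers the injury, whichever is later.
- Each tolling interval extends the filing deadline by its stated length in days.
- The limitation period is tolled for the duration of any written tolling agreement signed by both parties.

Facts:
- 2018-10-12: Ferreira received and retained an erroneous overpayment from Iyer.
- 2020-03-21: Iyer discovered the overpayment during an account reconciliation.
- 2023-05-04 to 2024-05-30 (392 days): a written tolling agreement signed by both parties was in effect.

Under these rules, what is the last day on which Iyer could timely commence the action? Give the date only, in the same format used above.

Because discovery on 2020-03-21 post-dates the 2018-10-12 act, accrual under the later-of rule falls on 2020-03-21.
54 months from 2020-03-21 is 2024-09-21.
Because the written tolling agreement ran from 2023-05-04 to 2024-05-30, the deadline is extended by 392 days to 2025-10-18.

2025-10-18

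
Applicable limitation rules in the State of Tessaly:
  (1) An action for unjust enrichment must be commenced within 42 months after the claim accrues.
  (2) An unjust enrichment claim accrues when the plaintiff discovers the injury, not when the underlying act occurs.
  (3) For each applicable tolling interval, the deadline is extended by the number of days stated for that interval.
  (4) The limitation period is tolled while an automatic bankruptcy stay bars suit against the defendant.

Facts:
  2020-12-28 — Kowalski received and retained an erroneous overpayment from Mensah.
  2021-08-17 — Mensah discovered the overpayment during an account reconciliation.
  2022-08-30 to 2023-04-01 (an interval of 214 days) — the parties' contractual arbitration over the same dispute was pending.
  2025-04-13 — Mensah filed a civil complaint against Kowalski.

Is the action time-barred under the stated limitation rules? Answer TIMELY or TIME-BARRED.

TIME-BARRED

Accrual is tied to discovery, so the period began on 2021-08-17 rather than on 2020-12-28 when the act occurred.
Adding the 42 months base period to 2021-08-17 gives a deadline of 2025-02-17, before any tolling.
No stated provision tolls the period for a pending arbitration, so the interval from 2022-08-30 to 2023-04-01 has no effect on the deadline.
Filing on 2025-04-13 missed the 2025-02-17 deadline — the action is time-barred.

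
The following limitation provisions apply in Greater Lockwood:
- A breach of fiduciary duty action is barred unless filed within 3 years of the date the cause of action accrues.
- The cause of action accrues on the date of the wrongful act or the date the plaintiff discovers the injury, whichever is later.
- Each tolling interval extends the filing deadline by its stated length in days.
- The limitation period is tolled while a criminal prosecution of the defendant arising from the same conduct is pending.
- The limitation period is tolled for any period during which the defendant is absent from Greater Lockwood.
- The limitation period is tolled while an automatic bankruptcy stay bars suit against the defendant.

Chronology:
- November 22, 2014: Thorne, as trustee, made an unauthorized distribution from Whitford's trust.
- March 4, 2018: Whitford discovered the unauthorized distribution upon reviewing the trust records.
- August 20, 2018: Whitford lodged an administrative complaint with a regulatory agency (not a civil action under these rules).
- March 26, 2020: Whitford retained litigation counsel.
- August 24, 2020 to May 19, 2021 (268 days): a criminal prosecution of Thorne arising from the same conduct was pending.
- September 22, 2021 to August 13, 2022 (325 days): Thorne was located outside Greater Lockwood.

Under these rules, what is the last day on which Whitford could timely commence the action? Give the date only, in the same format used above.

October 18, 2022

The claim accrued on March 4, 2018 — the later of the November 22, 2014 act and the March 4, 2018 discovery.
3 years from March 4, 2018 is March 4, 2021.
The pending criminal prosecution from August 24, 2020 to May 19, 2021 tolled the period for 268 days, extending the deadline to November 27, 2021.
The period was tolled for 325 days by the defendant's absence from the jurisdiction (September 22, 2021 to August 13, 2022), pushing the deadline to October 18, 2022.
Nothing else in the chronology tolls or restarts the period.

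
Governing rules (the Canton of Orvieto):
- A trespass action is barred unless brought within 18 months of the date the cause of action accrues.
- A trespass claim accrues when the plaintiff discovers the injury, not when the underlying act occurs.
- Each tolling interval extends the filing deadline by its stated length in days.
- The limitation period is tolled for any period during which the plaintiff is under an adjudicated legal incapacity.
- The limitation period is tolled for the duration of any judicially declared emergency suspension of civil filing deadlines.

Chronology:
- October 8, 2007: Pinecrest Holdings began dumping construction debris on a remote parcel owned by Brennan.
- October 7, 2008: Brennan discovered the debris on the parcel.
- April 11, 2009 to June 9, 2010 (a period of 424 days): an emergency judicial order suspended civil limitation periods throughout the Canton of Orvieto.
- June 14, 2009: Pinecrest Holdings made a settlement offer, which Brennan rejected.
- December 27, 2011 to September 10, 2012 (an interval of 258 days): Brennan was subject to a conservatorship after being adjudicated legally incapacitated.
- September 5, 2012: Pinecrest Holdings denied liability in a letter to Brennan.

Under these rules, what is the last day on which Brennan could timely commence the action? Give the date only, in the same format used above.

June 5, 2011

Under the discovery rule, the claim accrued on October 7, 2008, when Brennan discovered the injury — not on the October 8, 2007 date of the underlying act.
18 months from October 7, 2008 is April 7, 2010.
The emergency suspension of filing deadlines from April 11, 2009 to June 9, 2010 tolled the period for 424 days, extending the deadline to June 5, 2011.
By the time the plaintiff's legal incapacity began on December 27, 2011, the limitation period had already expired on June 5, 2011; that interval cannot revive it.
Nothing else in the chronology tolls or restarts the period.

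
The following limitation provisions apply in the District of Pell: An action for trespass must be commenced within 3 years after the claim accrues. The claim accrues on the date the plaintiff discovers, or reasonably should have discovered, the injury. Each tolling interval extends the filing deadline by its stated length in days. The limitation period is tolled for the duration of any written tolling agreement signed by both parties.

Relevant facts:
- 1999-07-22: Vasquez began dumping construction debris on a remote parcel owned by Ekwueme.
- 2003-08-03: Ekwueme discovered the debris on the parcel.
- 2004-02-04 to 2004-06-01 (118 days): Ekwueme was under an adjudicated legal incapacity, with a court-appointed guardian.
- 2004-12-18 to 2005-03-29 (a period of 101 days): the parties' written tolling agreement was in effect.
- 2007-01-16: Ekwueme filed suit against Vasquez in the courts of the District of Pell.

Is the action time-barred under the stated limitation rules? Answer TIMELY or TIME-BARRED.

Under the discovery rule, the claim accrued on 2003-08-03, when Ekwueme discovered the injury — not on the 1999-07-22 date of the underlying act.
3 years from 2003-08-03 is 2006-08-03.
The written tolling agreement from 2004-12-18 to 2005-03-29 tolled the period for 101 days, extending the deadline to 2006-11-12.
No stated provision tolls the period for the plaintiff's incapacity, so the interval from 2004-02-04 to 2004-06-01 has no effect on the deadline.
Filing on 2007-01-16 missed the 2006-11-12 deadline — the action is time-barred.

TIME-BARRED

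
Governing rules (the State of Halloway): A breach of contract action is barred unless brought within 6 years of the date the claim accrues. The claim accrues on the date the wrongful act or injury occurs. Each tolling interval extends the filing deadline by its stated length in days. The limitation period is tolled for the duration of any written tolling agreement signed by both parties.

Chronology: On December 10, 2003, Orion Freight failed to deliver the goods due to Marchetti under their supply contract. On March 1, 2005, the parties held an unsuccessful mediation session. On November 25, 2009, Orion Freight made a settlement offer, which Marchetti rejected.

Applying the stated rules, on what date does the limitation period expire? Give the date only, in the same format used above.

December 10, 2009

The limitation period began to run on December 10, 2003.
6 years from December 10, 2003 is December 10, 2009.
Nothing else in the chronology tolls or restarts the period.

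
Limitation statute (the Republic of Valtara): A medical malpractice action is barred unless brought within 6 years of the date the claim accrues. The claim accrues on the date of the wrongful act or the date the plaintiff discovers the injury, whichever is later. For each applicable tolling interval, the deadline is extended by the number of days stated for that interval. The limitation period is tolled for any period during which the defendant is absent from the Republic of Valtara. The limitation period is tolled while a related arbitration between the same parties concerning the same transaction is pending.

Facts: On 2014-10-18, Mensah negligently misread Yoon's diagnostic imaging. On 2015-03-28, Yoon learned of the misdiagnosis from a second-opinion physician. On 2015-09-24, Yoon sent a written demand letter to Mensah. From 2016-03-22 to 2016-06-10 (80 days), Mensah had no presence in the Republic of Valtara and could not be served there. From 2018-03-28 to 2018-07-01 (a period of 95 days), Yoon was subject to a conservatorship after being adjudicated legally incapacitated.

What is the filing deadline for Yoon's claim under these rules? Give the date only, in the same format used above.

Taking the later of the act (2014-10-18) and discovery (2015-03-28), the claim accrued on 2015-03-28.
Adding the 6 years base period to 2015-03-28 gives a deadline of 2021-03-28, before any tolling.
Because the defendant's absence from the jurisdiction ran from 2016-03-22 to 2016-06-10, the deadline is extended by 80 days to 2021-06-16.
Although the plaintiff's incapacity ran from 2018-03-28 to 2018-07-01, the stated rules do not make that a tolling event, so it is disregarded.
None of the other events listed affects the running of the period under the stated rules.

2021-06-16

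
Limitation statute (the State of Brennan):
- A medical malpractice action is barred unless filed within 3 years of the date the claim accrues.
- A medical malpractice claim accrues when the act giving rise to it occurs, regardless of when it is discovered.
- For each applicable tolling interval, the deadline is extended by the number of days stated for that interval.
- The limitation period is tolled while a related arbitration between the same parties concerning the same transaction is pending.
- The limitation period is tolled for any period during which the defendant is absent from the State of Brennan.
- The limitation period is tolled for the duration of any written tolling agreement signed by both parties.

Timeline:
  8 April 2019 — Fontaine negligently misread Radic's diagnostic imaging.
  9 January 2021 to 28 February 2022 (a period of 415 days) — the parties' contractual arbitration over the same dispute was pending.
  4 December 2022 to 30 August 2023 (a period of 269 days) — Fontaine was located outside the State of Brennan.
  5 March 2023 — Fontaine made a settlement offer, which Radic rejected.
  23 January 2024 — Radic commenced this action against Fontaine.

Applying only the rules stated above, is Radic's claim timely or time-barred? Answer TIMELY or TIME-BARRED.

TIMELY

The claim accrued on 8 April 2019, when the wrongful act occurred.
Adding the 3 years base period to 8 April 2019 gives a deadline of 8 April 2022, before any tolling.
Because the pending related arbitration ran from 9 January 2021 to 28 February 2022, the deadline is extended by 415 days to 28 May 2023.
Because the defendant's absence from the jurisdiction ran from 4 December 2022 to 30 August 2023, the deadline is extended by 269 days to 21 February 2024.
The other events in the timeline have no effect on the limitation period under the stated rules.
The 23 January 2024 filing precedes the 21 February 2024 deadline; the claim is timely.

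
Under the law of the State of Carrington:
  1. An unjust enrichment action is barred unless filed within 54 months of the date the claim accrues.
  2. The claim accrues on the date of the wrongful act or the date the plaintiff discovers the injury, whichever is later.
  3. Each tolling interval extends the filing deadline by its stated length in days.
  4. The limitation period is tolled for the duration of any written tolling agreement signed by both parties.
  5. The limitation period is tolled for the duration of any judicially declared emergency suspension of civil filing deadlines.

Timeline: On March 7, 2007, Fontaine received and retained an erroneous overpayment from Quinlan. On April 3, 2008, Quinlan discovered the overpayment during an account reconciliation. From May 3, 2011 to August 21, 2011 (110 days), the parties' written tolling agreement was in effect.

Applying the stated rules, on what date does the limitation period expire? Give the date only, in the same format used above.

Taking the later of the act (March 7, 2007) and discovery (April 3, 2008), the claim accrued on April 3, 2008.
The untolled deadline — 54 months after April 3, 2008 — is October 3, 2012.
The written tolling agreement from May 3, 2011 to August 21, 2011 tolled the period for 110 days, extending the deadline to January 21, 2013.

January 21, 2013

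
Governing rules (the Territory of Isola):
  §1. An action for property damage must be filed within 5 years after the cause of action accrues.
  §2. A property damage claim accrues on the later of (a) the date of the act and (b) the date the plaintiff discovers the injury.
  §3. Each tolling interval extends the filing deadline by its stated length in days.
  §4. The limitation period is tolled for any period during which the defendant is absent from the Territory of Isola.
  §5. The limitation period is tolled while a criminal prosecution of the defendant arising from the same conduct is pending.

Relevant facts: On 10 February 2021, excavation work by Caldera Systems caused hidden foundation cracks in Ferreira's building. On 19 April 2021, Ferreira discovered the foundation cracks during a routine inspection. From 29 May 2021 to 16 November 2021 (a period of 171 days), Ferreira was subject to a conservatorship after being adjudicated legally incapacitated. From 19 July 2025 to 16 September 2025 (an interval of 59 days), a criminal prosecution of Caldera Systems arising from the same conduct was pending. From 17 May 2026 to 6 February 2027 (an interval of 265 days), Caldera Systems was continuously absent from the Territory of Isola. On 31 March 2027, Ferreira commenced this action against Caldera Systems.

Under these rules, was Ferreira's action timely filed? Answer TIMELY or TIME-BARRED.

TIME-BARRED

Because discovery on 19 April 2021 post-dates the 10 February 2021 act, accrual under the later-of rule falls on 19 April 2021.
Adding the 5 years base period to 19 April 2021 gives a deadline of 19 April 2026, before any tolling.
The period was tolled for 59 days by the pending criminal prosecution (19 July 2025 to 16 September 2025), pushing the deadline to 17 June 2026.
Because the defendant's absence from the jurisdiction ran from 17 May 2026 to 6 February 2027, the deadline is extended by 265 days to 9 March 2027.
Although the plaintiff's incapacity ran from 29 May 2021 to 16 November 2021, the stated rules do not make that a tolling event, so it is disregarded.
Ferreira filed on 31 March 2027, after the 9 March 2027 deadline, so the action is time-barred.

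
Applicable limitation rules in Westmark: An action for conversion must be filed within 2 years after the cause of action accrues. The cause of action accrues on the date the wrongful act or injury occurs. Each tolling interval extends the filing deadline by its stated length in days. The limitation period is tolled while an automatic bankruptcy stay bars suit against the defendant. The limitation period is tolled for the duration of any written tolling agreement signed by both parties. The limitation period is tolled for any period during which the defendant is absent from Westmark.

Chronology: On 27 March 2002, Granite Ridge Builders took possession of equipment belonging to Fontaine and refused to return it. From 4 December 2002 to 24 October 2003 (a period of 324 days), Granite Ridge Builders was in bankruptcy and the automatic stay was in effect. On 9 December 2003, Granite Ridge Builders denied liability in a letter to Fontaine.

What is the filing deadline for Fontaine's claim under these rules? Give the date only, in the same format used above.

14 February 2005

The limitation period began to run on 27 March 2002.
The untolled deadline — 2 years after 27 March 2002 — is 27 March 2004.
The automatic bankruptcy stay from 4 December 2002 to 24 October 2003 tolled the period for 324 days, extending the deadline to 14 February 2005.
Nothing else in the chronology tolls or restarts the period.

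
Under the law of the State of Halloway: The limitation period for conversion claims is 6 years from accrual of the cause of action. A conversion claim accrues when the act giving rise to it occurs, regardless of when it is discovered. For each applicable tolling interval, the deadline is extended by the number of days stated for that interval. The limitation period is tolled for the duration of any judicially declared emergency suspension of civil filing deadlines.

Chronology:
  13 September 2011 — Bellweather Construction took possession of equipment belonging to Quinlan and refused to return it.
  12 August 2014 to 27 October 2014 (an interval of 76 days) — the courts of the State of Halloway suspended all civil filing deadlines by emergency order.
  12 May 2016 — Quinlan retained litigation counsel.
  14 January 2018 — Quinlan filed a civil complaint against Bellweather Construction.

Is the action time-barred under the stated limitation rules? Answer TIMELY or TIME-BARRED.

TIME-BARRED

The cause of action accrued on 13 September 2011, the date of the act.
The untolled deadline — 6 years after 13 September 2011 — is 13 September 2017.
Because the emergency suspension of filing deadlines ran from 12 August 2014 to 27 October 2014, the deadline is extended by 76 days to 28 November 2017.
Nothing else in the chronology tolls or restarts the period.
Quinlan filed on 14 January 2018, after the 28 November 2017 deadline, so the action is time-barred.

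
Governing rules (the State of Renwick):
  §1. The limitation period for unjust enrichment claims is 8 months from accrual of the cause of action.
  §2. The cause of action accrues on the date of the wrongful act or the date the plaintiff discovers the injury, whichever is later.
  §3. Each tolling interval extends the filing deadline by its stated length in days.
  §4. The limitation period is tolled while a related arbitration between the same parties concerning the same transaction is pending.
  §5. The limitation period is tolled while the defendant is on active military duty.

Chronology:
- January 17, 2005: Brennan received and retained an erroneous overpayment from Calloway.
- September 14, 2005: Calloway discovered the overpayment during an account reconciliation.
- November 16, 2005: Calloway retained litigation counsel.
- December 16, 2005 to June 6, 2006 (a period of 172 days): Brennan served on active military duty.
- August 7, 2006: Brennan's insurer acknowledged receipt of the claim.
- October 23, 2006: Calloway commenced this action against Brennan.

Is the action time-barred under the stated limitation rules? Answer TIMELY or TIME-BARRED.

Because discovery on September 14, 2005 post-dates the January 17, 2005 act, accrual under the later-of rule falls on September 14, 2005.
8 months from September 14, 2005 is May 14, 2006.
The period was tolled for 172 days by the defendant's active military service (December 16, 2005 to June 6, 2006), pushing the deadline to November 2, 2006.
None of the other events listed affects the running of the period under the stated rules.
The October 23, 2006 filing precedes the November 2, 2006 deadline; the claim is timely.

TIMELY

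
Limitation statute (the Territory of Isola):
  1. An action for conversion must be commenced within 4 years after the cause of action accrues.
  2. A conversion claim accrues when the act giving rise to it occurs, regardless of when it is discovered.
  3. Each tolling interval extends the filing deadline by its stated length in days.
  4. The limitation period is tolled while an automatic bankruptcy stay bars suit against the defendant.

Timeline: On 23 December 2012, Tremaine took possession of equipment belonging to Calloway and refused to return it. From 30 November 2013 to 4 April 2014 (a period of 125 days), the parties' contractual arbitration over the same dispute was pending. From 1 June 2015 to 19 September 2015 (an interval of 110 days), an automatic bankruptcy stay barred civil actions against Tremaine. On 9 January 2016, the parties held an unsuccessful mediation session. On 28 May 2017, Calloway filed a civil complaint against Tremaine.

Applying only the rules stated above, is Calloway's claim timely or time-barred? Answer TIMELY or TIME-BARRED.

The limitation period began to run on 23 December 2012.
4 years from 23 December 2012 is 23 December 2016.
The period was tolled for 110 days by the automatic bankruptcy stay (1 June 2015 to 19 September 2015), pushing the deadline to 12 April 2017.
No stated provision tolls the period for a pending arbitration, so the interval from 30 November 2013 to 4 April 2014 has no effect on the deadline.
None of the other events listed affects the running of the period under the stated rules.
Filing on 28 May 2017 missed the 12 April 2017 deadline — the action is time-barred.

TIME-BARRED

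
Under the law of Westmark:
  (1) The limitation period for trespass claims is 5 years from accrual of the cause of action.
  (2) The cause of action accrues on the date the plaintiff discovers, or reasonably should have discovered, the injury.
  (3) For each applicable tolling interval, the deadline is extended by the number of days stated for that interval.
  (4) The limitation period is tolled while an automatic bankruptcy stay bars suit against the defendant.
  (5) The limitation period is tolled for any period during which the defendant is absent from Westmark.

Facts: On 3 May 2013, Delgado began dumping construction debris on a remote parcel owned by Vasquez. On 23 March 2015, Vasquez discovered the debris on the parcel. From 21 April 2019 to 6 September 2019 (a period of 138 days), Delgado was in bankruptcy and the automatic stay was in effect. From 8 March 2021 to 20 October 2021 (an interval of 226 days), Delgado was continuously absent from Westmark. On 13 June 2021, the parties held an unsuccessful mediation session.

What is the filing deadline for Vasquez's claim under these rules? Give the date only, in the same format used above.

The claim did not accrue until Vasquez discovered the injury on 23 March 2015; the 3 May 2013 act date does not start the clock under the stated rule.
5 years from 23 March 2015 is 23 March 2020.
The automatic bankruptcy stay from 21 April 2019 to 6 September 2019 tolled the period for 138 days, extending the deadline to 8 August 2020.
The defendant's absence from the jurisdiction from 8 March 2021 to 20 October 2021 began after the period had already run on 8 August 2020, so it has no tolling effect.
The other events in the timeline have no effect on the limitation period under the stated rules.

8 August 2020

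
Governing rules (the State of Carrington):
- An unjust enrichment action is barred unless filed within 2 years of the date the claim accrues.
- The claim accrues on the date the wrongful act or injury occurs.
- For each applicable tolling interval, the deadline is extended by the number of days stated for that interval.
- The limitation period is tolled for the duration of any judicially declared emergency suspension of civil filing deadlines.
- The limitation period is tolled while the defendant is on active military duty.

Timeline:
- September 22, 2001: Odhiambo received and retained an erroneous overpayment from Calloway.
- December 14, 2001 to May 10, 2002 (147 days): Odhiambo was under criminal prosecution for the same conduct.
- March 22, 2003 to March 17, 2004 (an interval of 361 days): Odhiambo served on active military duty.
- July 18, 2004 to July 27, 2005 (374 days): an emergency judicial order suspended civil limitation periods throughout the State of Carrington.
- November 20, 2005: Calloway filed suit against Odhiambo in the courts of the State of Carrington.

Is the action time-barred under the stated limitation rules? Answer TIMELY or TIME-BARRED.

TIME-BARRED

The claim accrued on September 22, 2001, the date of the act.
Adding the 2 years base period to September 22, 2001 gives a deadline of September 22, 2003, before any tolling.
Because the defendant's active military service ran from March 22, 2003 to March 17, 2004, the deadline is extended by 361 days to September 17, 2004.
The emergency suspension of filing deadlines from July 18, 2004 to July 27, 2005 tolled the period for 374 days, extending the deadline to September 26, 2005.
The pending criminal prosecution from December 14, 2001 to May 10, 2002 does not toll the period, because no stated rule makes a criminal prosecution a tolling event.
Calloway filed on November 20, 2005, after the September 26, 2005 deadline, so the action is time-barred.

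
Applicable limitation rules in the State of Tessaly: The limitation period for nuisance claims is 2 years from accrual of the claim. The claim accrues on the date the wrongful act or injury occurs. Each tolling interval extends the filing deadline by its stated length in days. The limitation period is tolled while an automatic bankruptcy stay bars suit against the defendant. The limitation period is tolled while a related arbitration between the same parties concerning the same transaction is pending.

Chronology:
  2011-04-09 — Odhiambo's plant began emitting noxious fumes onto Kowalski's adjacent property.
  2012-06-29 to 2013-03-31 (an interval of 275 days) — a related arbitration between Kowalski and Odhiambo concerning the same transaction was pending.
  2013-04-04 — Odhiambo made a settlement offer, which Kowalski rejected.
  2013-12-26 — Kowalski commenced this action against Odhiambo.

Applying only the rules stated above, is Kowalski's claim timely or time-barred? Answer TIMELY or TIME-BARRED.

The claim accrued on 2011-04-09, when the wrongful act occurred.
The untolled deadline — 2 years after 2011-04-09 — is 2013-04-09.
The pending related arbitration from 2012-06-29 to 2013-03-31 tolled the period for 275 days, extending the deadline to 2014-01-09.
The other events in the timeline have no effect on the limitation period under the stated rules.
The 2013-12-26 filing precedes the 2014-01-09 deadline; the claim is timely.

TIMELY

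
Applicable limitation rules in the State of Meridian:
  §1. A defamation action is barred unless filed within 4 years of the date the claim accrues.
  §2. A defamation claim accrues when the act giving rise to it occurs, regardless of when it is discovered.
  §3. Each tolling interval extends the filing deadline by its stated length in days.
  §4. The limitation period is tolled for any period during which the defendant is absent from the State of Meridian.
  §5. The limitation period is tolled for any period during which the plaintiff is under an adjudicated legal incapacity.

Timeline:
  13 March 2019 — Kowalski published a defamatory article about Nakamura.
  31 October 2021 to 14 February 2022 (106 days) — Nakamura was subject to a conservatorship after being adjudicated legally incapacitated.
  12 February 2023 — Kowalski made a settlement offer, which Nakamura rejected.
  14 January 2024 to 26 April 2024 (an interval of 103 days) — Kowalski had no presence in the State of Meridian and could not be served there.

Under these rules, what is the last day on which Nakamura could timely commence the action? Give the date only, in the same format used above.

The claim accrued on 13 March 2019, the date of the act.
Adding the 4 years base period to 13 March 2019 gives a deadline of 13 March 2023, before any tolling.
Because the plaintiff's legal incapacity ran from 31 October 2021 to 14 February 2022, the deadline is extended by 106 days to 27 June 2023.
The defendant's absence from the jurisdiction from 14 January 2024 to 26 April 2024 began after the period had already run on 27 June 2023, so it has no tolling effect.
The other events in the timeline have no effect on the limitation period under the stated rules.

27 June 2023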